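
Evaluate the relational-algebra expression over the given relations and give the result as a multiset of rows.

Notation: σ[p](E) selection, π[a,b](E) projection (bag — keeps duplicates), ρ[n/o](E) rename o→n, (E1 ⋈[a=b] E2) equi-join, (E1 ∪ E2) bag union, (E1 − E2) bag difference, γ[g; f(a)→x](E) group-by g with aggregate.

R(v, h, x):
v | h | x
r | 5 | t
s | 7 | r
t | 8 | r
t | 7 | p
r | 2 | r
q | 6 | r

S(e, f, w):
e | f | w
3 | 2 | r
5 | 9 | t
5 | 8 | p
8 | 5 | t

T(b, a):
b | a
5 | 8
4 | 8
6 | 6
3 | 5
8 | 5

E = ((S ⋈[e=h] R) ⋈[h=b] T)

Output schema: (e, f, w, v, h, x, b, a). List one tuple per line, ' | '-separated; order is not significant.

Stepwise |·|:
  S → 4
  R → 6
  (S ⋈[e=h] R) → 3
  T → 5
  ((S ⋈[e=h] R) ⋈[h=b] T) → 3

== RESULT ==
e | f | w | v | h | x | b | a
5 | 8 | p | r | 5 | t | 5 | 8
5 | 9 | t | r | 5 | t | 5 | 8
8 | 5 | t | t | 8 | r | 8 | 5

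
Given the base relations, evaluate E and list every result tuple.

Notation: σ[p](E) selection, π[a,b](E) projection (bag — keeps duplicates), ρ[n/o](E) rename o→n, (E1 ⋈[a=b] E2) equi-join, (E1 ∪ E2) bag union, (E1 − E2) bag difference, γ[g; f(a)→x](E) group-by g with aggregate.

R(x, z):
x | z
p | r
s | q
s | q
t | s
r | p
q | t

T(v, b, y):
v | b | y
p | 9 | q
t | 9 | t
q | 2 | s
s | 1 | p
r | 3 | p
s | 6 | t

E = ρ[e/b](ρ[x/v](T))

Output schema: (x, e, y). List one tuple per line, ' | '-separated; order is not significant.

Stepwise |·|:
  T → 6
  ρ[x/v](T) → 6
  ρ[e/b](ρ[x/v](T)) → 6

== RESULT ==
x | e | y
p | 9 | q
q | 2 | s
r | 3 | p
s | 1 | p
s | 6 | t
t | 9 | t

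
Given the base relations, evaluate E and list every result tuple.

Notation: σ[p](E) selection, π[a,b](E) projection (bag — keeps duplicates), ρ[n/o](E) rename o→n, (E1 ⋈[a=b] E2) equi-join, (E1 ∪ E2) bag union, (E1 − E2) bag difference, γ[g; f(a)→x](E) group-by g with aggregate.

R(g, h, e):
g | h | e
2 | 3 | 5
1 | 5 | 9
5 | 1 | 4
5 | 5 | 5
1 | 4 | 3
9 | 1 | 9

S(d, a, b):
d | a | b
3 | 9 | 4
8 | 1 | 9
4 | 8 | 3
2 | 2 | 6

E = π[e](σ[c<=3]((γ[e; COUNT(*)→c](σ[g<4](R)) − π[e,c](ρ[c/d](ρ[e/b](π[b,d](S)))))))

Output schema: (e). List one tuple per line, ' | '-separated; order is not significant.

Per-node cardinality:
  R → 6
  σ[g<4](R) → 3
  γ[e; COUNT(*)→c](σ[g<4](R)) → 3
  S → 4
  π[b,d](S) → 4
  ρ[e/b](π[b,d](S)) → 4
  ρ[c/d](ρ[e/b](π[b,d](S))) → 4
  π[e,c](ρ[c/d](ρ[e/b](π[b,d](S)))) → 4
  (γ[e; COUNT(*)→c](σ[g<4](R)) − π[e,c](ρ[c/d](ρ[e/b](π[b,d](S))))) → 3
  σ[c<=3]((γ[e; COUNT(*)→c](σ[g<4](R)) − π[e,c](ρ[c/d](ρ[e/b](π[b,d](S)))))) → 3
  π[e](σ[c<=3]((γ[e; COUNT(*)→c](σ[g<4](R)) − π[e,c](ρ[c/d](ρ[e/b](π[b,d](S))))))) → 3

== RESULT ==
e
3
5
9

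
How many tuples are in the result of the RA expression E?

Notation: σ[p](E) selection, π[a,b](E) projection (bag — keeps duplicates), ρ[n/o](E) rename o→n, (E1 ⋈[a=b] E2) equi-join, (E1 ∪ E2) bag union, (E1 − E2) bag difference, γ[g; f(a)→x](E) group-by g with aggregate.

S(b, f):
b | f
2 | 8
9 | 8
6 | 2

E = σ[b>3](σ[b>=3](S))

Subexpression sizes:
  S → 3
  σ[b>=3](S) → 2
  σ[b>3](σ[b>=3](S)) → 2

|E| = 2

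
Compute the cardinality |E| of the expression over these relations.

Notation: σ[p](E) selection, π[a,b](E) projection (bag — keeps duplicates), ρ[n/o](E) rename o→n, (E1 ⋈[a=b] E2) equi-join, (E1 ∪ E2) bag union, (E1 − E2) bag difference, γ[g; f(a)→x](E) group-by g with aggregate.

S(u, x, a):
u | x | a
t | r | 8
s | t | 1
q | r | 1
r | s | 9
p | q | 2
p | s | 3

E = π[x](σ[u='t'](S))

Per-node cardinality:
  S → 6
  σ[u='t'](S) → 1
  π[x](σ[u='t'](S)) → 1

|E| = 1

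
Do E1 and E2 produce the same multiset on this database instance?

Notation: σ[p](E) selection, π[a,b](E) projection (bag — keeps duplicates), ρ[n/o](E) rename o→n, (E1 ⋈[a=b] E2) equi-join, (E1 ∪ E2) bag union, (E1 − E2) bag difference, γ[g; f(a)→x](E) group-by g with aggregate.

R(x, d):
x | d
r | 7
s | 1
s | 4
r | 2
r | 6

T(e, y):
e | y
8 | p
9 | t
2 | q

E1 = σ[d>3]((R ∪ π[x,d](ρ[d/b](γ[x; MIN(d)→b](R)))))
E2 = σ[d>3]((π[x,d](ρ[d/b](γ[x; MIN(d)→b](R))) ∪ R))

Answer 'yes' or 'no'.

E1 stepwise |·|:
  R → 5
  R → 5
  γ[x; MIN(d)→b](R) → 2
  ρ[d/b](γ[x; MIN(d)→b](R)) → 2
  π[x,d](ρ[d/b](γ[x; MIN(d)→b](R))) → 2
  (R ∪ π[x,d](ρ[d/b](γ[x; MIN(d)→b](R)))) → 7
  σ[d>3]((R ∪ π[x,d](ρ[d/b](γ[x; MIN(d)→b](R))))) → 3
E2 stepwise |·|:
  R → 5
  γ[x; MIN(d)→b](R) → 2
  ρ[d/b](γ[x; MIN(d)→b](R)) → 2
  π[x,d](ρ[d/b](γ[x; MIN(d)→b](R))) → 2
  R → 5
  (π[x,d](ρ[d/b](γ[x; MIN(d)→b](R))) ∪ R) → 7
  σ[d>3]((π[x,d](ρ[d/b](γ[x; MIN(d)→b](R))) ∪ R)) → 3

E1 and E2 produce the same multiset:
x | d
r | 6
r | 7
s | 4

yes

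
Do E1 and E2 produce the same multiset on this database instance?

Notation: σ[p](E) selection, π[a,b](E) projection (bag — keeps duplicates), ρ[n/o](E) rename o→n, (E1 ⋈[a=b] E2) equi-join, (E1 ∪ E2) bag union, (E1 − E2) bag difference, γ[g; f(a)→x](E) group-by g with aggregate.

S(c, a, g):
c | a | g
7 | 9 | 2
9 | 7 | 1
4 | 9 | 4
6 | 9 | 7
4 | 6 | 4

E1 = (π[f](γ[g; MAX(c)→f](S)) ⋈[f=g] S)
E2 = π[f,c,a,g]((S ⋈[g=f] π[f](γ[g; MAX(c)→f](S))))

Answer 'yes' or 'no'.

E1 per-node cardinality:
  S → 5
  γ[g; MAX(c)→f](S) → 4
  π[f](γ[g; MAX(c)→f](S)) → 4
  S → 5
  (π[f](γ[g; MAX(c)→f](S)) ⋈[f=g] S) → 3
E2 per-node cardinality:
  S → 5
  S → 5
  γ[g; MAX(c)→f](S) → 4
  π[f](γ[g; MAX(c)→f](S)) → 4
  (S ⋈[g=f] π[f](γ[g; MAX(c)→f](S))) → 3
  π[f,c,a,g]((S ⋈[g=f] π[f](γ[g; MAX(c)→f](S)))) → 3

E1 and E2 produce the same multiset:
f | c | a | g
4 | 4 | 6 | 4
4 | 4 | 9 | 4
7 | 6 | 9 | 7

yes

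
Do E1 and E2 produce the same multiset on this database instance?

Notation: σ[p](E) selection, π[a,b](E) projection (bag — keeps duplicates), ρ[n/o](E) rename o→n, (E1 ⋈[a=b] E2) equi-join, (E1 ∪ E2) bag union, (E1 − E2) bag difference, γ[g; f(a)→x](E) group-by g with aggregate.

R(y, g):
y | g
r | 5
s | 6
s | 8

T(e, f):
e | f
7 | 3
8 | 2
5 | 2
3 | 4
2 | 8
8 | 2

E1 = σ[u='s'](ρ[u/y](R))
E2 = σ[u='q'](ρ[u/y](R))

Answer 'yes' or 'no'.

E1 stepwise |·|:
  R → 3
  ρ[u/y](R) → 3
  σ[u='s'](ρ[u/y](R)) → 2
E2 stepwise |·|:
  R → 3
  ρ[u/y](R) → 3
  σ[u='q'](ρ[u/y](R)) → 0

E1 result:
u | g
s | 6
s | 8
E2 result:
u | g
(0 rows)
Witness: ('s', 6) appears 1× in E1 but 0× in E2.

no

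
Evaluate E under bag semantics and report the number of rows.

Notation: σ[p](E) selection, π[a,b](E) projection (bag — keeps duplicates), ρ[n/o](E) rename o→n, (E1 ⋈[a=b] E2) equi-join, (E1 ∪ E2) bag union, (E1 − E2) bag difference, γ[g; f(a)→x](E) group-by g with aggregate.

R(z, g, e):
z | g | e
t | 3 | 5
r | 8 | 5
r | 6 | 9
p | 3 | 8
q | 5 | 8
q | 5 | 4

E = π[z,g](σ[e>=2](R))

Per-node cardinality:
  R → 6
  σ[e>=2](R) → 6
  π[z,g](σ[e>=2](R)) → 6

|E| = 6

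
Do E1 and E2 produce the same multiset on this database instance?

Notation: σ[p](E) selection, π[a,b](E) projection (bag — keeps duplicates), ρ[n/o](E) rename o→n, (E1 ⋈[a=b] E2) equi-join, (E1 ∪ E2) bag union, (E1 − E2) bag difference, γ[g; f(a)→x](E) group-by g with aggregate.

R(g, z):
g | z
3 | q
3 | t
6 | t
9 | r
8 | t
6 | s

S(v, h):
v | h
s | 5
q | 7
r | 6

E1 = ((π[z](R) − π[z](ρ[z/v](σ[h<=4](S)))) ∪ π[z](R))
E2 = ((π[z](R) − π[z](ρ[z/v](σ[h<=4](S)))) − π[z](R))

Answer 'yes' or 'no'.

E1 row counts bottom-up:
  R → 6
  π[z](R) → 6
  S → 3
  σ[h<=4](S) → 0
  ρ[z/v](σ[h<=4](S)) → 0
  π[z](ρ[z/v](σ[h<=4](S))) → 0
  (π[z](R) − π[z](ρ[z/v](σ[h<=4](S)))) → 6
  R → 6
  π[z](R) → 6
  ((π[z](R) − π[z](ρ[z/v](σ[h<=4](S)))) ∪ π[z](R)) → 12
E2 row counts bottom-up:
  R → 6
  π[z](R) → 6
  S → 3
  σ[h<=4](S) → 0
  ρ[z/v](σ[h<=4](S)) → 0
  π[z](ρ[z/v](σ[h<=4](S))) → 0
  (π[z](R) − π[z](ρ[z/v](σ[h<=4](S)))) → 6
  R → 6
  π[z](R) → 6
  ((π[z](R) − π[z](ρ[z/v](σ[h<=4](S)))) − π[z](R)) → 0

E1 result:
z
q
q
r
r
s
s
t
t
t
t
t
t
E2 result:
z
(0 rows)
Witness: ('t',) appears 6× in E1 but 0× in E2.

no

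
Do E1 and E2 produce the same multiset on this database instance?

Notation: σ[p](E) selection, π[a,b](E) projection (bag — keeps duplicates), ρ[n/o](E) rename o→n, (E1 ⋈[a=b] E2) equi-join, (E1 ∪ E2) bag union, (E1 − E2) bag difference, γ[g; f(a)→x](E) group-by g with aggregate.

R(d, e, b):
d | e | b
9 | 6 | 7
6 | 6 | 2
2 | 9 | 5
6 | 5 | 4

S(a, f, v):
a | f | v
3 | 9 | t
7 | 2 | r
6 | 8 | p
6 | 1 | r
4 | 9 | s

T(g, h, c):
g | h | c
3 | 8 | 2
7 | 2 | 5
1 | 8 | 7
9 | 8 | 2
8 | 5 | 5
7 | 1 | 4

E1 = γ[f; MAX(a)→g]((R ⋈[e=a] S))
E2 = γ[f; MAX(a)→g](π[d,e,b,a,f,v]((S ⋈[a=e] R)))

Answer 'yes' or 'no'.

E1 per-node cardinality:
  R → 4
  S → 5
  (R ⋈[e=a] S) → 4
  γ[f; MAX(a)→g]((R ⋈[e=a] S)) → 2
E2 per-node cardinality:
  S → 5
  R → 4
  (S ⋈[a=e] R) → 4
  π[d,e,b,a,f,v]((S ⋈[a=e] R)) → 4
  γ[f; MAX(a)→g](π[d,e,b,a,f,v]((S ⋈[a=e] R))) → 2

E1 and E2 produce the same multiset:
f | g
1 | 6
8 | 6

yes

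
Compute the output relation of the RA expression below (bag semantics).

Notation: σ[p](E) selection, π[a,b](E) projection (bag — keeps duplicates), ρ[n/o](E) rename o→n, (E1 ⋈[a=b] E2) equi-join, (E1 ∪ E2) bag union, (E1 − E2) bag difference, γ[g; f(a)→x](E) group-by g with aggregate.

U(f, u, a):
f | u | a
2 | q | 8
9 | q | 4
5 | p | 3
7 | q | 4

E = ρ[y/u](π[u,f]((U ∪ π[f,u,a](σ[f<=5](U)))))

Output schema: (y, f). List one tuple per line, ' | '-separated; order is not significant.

Per-node cardinality:
  U → 4
  U → 4
  σ[f<=5](U) → 2
  π[f,u,a](σ[f<=5](U)) → 2
  (U ∪ π[f,u,a](σ[f<=5](U))) → 6
  π[u,f]((U ∪ π[f,u,a](σ[f<=5](U)))) → 6
  ρ[y/u](π[u,f]((U ∪ π[f,u,a](σ[f<=5](U))))) → 6

== RESULT ==
y | f
p | 5
p | 5
q | 2
q | 2
q | 7
q | 9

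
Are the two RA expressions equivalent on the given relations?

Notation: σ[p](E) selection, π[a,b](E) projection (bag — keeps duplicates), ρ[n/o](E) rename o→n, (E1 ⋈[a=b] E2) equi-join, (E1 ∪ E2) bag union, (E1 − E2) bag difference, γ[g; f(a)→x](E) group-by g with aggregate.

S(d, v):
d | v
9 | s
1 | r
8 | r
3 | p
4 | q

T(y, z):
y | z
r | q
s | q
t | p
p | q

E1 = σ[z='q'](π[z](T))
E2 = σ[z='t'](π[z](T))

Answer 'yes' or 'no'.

E1 row counts bottom-up:
  T → 4
  π[z](T) → 4
  σ[z='q'](π[z](T)) → 3
E2 row counts bottom-up:
  T → 4
  π[z](T) → 4
  σ[z='t'](π[z](T)) → 0

E1 result:
z
q
q
q
E2 result:
z
(0 rows)
Witness: ('q',) appears 3× in E1 but 0× in E2.

no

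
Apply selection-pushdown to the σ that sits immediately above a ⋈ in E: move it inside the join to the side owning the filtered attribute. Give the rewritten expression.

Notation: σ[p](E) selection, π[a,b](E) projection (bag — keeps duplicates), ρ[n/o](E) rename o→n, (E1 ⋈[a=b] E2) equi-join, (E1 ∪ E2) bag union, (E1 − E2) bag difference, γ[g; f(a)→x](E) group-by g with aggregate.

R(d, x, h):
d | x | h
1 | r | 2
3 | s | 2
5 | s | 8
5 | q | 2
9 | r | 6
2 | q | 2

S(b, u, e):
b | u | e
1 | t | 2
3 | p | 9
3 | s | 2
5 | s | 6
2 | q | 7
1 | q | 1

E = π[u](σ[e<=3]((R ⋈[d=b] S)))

σ filters on e, owned by the right side.
E' = π[u]((R ⋈[d=b] σ[e<=3](S)))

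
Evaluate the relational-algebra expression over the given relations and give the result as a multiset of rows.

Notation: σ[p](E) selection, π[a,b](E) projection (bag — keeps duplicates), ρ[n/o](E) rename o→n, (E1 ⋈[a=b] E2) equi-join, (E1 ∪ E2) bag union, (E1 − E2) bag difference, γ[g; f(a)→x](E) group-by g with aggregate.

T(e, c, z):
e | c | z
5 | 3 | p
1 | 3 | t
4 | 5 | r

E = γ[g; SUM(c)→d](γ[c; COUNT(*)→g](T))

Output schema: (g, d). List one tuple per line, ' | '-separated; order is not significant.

Per-node cardinality:
  T → 3
  γ[c; COUNT(*)→g](T) → 2
  γ[g; SUM(c)→d](γ[c; COUNT(*)→g](T)) → 2

== RESULT ==
g | d
1 | 5
2 | 3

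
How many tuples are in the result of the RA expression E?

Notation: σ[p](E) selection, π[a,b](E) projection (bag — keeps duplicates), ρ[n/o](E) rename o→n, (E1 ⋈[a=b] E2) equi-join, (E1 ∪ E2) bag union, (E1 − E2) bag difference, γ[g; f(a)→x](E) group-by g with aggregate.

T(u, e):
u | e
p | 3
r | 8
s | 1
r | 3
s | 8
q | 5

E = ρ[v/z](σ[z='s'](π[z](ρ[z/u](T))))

Subexpression sizes:
  T → 6
  ρ[z/u](T) → 6
  π[z](ρ[z/u](T)) → 6
  σ[z='s'](π[z](ρ[z/u](T))) → 2
  ρ[v/z](σ[z='s'](π[z](ρ[z/u](T)))) → 2

|E| = 2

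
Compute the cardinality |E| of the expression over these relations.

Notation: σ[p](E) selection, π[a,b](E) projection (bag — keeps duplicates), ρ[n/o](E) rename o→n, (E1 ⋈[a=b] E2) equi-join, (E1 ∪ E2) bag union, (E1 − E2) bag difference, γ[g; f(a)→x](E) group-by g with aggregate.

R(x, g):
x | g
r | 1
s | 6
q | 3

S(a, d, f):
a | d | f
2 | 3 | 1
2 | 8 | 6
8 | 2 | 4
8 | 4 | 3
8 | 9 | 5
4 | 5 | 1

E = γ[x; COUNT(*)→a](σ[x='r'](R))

Stepwise |·|:
  R → 3
  σ[x='r'](R) → 1
  γ[x; COUNT(*)→a](σ[x='r'](R)) → 1

|E| = 1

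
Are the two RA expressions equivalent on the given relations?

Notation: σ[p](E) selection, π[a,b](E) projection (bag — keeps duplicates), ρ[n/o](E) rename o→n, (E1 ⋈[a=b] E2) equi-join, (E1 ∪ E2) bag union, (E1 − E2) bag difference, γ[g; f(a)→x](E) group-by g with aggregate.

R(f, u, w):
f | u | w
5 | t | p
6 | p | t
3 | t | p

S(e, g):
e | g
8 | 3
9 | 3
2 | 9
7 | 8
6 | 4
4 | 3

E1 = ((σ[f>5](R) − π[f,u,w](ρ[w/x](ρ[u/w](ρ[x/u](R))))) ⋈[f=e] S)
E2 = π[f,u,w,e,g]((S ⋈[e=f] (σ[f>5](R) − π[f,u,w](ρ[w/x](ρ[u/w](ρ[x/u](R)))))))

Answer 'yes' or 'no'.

E1 per-node cardinality:
  R → 3
  σ[f>5](R) → 1
  R → 3
  ρ[x/u](R) → 3
  ρ[u/w](ρ[x/u](R)) → 3
  ρ[w/x](ρ[u/w](ρ[x/u](R))) → 3
  π[f,u,w](ρ[w/x](ρ[u/w](ρ[x/u](R)))) → 3
  (σ[f>5](R) − π[f,u,w](ρ[w/x](ρ[u/w](ρ[x/u](R))))) → 1
  S → 6
  ((σ[f>5](R) − π[f,u,w](ρ[w/x](ρ[u/w](ρ[x/u](R))))) ⋈[f=e] S) → 1
E2 per-node cardinality:
  S → 6
  R → 3
  σ[f>5](R) → 1
  R → 3
  ρ[x/u](R) → 3
  ρ[u/w](ρ[x/u](R)) → 3
  ρ[w/x](ρ[u/w](ρ[x/u](R))) → 3
  π[f,u,w](ρ[w/x](ρ[u/w](ρ[x/u](R)))) → 3
  (σ[f>5](R) − π[f,u,w](ρ[w/x](ρ[u/w](ρ[x/u](R))))) → 1
  (S ⋈[e=f] (σ[f>5](R) − π[f,u,w](ρ[w/x](ρ[u/w](ρ[x/u](R)))))) → 1
  π[f,u,w,e,g]((S ⋈[e=f] (σ[f>5](R) − π[f,u,w](ρ[w/x](ρ[u/w](ρ[x/u](R))))))) → 1

E1 and E2 produce the same multiset:
f | u | w | e | g
6 | p | t | 6 | 4

yes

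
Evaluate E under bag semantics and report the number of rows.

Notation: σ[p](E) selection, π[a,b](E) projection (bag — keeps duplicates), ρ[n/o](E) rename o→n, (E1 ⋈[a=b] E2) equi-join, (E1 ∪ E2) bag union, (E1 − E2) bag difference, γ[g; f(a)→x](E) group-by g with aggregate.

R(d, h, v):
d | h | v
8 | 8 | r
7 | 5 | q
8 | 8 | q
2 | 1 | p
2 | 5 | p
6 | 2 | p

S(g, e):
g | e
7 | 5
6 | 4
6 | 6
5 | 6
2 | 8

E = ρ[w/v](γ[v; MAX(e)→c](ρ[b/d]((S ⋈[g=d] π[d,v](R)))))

Subexpression sizes:
  S → 5
  R → 6
  π[d,v](R) → 6
  (S ⋈[g=d] π[d,v](R)) → 5
  ρ[b/d]((S ⋈[g=d] π[d,v](R))) → 5
  γ[v; MAX(e)→c](ρ[b/d]((S ⋈[g=d] π[d,v](R)))) → 2
  ρ[w/v](γ[v; MAX(e)→c](ρ[b/d]((S ⋈[g=d] π[d,v](R))))) → 2

|E| = 2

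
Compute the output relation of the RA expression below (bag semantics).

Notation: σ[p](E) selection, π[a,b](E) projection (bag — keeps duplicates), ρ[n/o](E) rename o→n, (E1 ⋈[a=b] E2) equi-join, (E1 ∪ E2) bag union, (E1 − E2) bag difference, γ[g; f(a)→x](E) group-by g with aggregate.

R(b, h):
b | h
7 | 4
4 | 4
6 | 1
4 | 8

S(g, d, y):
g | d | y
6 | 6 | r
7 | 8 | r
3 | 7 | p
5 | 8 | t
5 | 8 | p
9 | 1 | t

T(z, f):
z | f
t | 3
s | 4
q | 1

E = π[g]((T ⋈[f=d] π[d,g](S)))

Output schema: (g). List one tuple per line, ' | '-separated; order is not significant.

Per-node cardinality:
  T → 3
  S → 6
  π[d,g](S) → 6
  (T ⋈[f=d] π[d,g](S)) → 1
  π[g]((T ⋈[f=d] π[d,g](S))) → 1

== RESULT ==
g
9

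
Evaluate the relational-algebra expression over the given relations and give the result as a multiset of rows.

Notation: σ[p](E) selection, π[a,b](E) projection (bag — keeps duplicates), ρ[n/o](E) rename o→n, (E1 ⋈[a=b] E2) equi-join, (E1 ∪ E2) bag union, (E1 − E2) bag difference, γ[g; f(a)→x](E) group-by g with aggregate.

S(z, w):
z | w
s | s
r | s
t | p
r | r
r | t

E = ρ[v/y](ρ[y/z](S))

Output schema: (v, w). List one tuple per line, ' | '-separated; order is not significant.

Per-node cardinality:
  S → 5
  ρ[y/z](S) → 5
  ρ[v/y](ρ[y/z](S)) → 5

== RESULT ==
v | w
r | r
r | s
r | t
s | s
t | p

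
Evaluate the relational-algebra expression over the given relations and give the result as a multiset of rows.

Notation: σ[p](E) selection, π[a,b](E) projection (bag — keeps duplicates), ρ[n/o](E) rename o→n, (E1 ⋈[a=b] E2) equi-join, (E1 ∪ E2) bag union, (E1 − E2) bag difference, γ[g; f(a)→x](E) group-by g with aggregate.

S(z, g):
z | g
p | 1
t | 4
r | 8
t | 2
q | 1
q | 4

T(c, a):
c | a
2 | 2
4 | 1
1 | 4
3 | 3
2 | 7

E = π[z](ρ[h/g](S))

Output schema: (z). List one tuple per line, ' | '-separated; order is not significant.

Stepwise |·|:
  S → 6
  ρ[h/g](S) → 6
  π[z](ρ[h/g](S)) → 6

== RESULT ==
z
p
q
q
r
t
t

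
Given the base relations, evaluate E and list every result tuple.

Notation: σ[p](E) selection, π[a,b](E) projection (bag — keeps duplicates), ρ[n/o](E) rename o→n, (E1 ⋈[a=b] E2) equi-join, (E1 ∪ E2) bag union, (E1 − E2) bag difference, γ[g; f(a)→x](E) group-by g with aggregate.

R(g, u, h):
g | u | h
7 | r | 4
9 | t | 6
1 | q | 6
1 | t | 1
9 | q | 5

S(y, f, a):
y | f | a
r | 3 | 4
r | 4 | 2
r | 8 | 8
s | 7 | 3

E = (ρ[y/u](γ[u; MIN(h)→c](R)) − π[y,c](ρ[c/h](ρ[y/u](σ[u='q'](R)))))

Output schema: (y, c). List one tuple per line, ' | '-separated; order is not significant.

Stepwise |·|:
  R → 5
  γ[u; MIN(h)→c](R) → 3
  ρ[y/u](γ[u; MIN(h)→c](R)) → 3
  R → 5
  σ[u='q'](R) → 2
  ρ[y/u](σ[u='q'](R)) → 2
  ρ[c/h](ρ[y/u](σ[u='q'](R))) → 2
  π[y,c](ρ[c/h](ρ[y/u](σ[u='q'](R)))) → 2
  (ρ[y/u](γ[u; MIN(h)→c](R)) − π[y,c](ρ[c/h](ρ[y/u](σ[u='q'](R))))) → 2

== RESULT ==
y | c
r | 4
t | 1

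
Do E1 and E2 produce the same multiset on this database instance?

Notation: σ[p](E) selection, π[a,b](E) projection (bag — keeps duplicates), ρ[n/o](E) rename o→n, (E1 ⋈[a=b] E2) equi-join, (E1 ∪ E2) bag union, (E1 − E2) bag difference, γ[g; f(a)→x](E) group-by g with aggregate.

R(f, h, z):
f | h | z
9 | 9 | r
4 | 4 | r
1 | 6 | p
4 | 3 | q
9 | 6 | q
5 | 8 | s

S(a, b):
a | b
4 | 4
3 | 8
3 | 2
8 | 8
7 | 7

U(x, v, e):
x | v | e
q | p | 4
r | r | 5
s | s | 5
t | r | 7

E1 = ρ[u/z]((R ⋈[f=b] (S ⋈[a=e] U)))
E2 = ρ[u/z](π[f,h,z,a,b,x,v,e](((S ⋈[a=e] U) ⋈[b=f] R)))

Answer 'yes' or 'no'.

E1 row counts bottom-up:
  R → 6
  S → 5
  U → 4
  (S ⋈[a=e] U) → 2
  (R ⋈[f=b] (S ⋈[a=e] U)) → 2
  ρ[u/z]((R ⋈[f=b] (S ⋈[a=e] U))) → 2
E2 row counts bottom-up:
  S → 5
  U → 4
  (S ⋈[a=e] U) → 2
  R → 6
  ((S ⋈[a=e] U) ⋈[b=f] R) → 2
  π[f,h,z,a,b,x,v,e](((S ⋈[a=e] U) ⋈[b=f] R)) → 2
  ρ[u/z](π[f,h,z,a,b,x,v,e](((S ⋈[a=e] U) ⋈[b=f] R))) → 2

E1 and E2 produce the same multiset:
f | h | u | a | b | x | v | e
4 | 3 | q | 4 | 4 | q | p | 4
4 | 4 | r | 4 | 4 | q | p | 4

yes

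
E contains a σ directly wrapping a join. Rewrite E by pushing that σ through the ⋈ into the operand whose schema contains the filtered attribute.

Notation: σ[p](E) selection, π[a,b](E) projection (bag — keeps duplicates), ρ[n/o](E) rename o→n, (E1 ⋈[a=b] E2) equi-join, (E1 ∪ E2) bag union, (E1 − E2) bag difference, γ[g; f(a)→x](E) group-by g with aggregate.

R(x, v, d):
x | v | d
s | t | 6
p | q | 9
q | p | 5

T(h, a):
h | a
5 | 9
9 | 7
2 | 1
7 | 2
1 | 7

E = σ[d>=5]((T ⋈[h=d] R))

σ filters on d, owned by the right side.
E' = (T ⋈[h=d] σ[d>=5](R))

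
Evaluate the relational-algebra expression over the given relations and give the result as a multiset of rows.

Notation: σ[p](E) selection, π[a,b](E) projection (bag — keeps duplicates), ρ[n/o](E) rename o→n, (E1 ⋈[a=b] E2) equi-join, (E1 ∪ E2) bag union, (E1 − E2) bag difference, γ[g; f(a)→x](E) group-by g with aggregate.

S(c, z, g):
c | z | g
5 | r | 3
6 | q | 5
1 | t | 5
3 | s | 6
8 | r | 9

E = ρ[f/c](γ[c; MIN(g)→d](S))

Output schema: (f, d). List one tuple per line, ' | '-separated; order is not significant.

Per-node cardinality:
  S → 5
  γ[c; MIN(g)→d](S) → 5
  ρ[f/c](γ[c; MIN(g)→d](S)) → 5

== RESULT ==
f | d
1 | 5
3 | 6
5 | 3
6 | 5
8 | 9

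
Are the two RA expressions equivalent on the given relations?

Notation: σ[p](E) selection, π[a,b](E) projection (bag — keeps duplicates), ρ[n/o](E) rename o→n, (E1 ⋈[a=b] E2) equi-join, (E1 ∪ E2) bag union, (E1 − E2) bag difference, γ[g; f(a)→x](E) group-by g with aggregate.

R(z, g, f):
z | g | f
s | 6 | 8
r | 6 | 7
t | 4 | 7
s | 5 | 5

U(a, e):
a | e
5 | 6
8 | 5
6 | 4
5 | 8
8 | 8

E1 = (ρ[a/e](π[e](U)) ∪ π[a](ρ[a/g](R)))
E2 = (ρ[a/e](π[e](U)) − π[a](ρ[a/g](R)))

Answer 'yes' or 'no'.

E1 per-node cardinality:
  U → 5
  π[e](U) → 5
  ρ[a/e](π[e](U)) → 5
  R → 4
  ρ[a/g](R) → 4
  π[a](ρ[a/g](R)) → 4
  (ρ[a/e](π[e](U)) ∪ π[a](ρ[a/g](R))) → 9
E2 per-node cardinality:
  U → 5
  π[e](U) → 5
  ρ[a/e](π[e](U)) → 5
  R → 4
  ρ[a/g](R) → 4
  π[a](ρ[a/g](R)) → 4
  (ρ[a/e](π[e](U)) − π[a](ρ[a/g](R))) → 2

E1 result:
a
4
4
5
5
6
6
6
8
8
E2 result:
a
8
8
Witness: (6,) appears 3× in E1 but 0× in E2.

no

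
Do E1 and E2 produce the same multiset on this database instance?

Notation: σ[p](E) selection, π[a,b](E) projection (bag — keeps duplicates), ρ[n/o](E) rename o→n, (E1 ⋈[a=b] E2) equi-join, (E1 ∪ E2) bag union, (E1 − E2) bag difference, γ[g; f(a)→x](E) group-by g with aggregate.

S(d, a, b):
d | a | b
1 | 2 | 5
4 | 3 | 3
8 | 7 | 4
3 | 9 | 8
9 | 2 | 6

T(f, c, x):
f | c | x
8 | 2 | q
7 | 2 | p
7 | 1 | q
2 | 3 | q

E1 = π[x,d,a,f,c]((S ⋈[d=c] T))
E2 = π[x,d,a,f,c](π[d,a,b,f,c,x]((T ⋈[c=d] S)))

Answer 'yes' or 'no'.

E1 subexpression sizes:
  S → 5
  T → 4
  (S ⋈[d=c] T) → 2
  π[x,d,a,f,c]((S ⋈[d=c] T)) → 2
E2 subexpression sizes:
  T → 4
  S → 5
  (T ⋈[c=d] S) → 2
  π[d,a,b,f,c,x]((T ⋈[c=d] S)) → 2
  π[x,d,a,f,c](π[d,a,b,f,c,x]((T ⋈[c=d] S))) → 2

E1 and E2 produce the same multiset:
x | d | a | f | c
q | 1 | 2 | 7 | 1
q | 3 | 9 | 2 | 3

yes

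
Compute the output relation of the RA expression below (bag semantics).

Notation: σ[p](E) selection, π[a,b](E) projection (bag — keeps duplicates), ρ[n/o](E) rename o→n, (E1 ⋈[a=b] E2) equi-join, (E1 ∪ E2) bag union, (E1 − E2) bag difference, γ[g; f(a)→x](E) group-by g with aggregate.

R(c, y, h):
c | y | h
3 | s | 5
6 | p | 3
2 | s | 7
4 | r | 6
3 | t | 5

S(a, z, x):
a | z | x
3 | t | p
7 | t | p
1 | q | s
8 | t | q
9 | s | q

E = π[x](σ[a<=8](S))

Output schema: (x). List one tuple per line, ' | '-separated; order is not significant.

Row counts bottom-up:
  S → 5
  σ[a<=8](S) → 4
  π[x](σ[a<=8](S)) → 4

== RESULT ==
x
p
p
q
s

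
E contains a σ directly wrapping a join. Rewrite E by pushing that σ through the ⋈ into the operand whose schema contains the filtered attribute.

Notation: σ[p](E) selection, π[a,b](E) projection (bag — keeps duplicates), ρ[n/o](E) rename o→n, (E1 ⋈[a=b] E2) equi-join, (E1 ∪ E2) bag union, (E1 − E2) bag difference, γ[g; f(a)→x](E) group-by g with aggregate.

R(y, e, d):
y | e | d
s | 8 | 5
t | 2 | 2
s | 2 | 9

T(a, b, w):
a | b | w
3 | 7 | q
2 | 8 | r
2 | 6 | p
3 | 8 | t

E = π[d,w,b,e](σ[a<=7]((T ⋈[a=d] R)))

σ filters on a, owned by the left side.
E' = π[d,w,b,e]((σ[a<=7](T) ⋈[a=d] R))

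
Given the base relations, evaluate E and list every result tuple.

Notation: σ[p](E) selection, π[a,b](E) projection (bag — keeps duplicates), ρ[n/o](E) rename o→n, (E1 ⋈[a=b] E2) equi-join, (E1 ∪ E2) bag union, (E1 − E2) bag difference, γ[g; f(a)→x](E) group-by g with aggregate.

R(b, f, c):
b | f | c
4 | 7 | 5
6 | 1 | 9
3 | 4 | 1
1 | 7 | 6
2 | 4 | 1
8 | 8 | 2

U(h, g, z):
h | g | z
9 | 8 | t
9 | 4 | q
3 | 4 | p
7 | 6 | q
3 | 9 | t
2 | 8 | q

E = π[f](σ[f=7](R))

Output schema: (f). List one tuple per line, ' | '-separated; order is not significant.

Row counts bottom-up:
  R → 6
  σ[f=7](R) → 2
  π[f](σ[f=7](R)) → 2

== RESULT ==
f
7
7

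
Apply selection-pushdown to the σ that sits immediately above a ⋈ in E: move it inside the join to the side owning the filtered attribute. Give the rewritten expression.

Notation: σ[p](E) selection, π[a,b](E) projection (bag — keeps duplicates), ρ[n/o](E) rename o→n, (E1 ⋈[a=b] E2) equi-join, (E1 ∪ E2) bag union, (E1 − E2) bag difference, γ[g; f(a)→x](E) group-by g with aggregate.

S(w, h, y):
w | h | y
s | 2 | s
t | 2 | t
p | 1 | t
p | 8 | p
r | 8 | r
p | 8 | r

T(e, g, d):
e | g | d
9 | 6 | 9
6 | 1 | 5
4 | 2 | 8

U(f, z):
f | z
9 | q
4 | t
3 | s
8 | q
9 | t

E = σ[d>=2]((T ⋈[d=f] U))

σ filters on d, owned by the left side.
E' = (σ[d>=2](T) ⋈[d=f] U)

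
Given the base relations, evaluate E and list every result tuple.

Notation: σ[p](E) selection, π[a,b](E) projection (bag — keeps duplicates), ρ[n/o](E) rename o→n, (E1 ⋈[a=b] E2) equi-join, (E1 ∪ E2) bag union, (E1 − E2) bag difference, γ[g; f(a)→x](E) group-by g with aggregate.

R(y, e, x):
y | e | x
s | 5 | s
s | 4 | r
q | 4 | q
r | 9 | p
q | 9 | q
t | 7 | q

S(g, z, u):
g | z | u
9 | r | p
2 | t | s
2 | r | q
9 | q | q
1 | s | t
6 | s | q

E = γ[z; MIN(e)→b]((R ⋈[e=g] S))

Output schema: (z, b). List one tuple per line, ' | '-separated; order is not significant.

Subexpression sizes:
  R → 6
  S → 6
  (R ⋈[e=g] S) → 4
  γ[z; MIN(e)→b]((R ⋈[e=g] S)) → 2

== RESULT ==
z | b
q | 9
r | 9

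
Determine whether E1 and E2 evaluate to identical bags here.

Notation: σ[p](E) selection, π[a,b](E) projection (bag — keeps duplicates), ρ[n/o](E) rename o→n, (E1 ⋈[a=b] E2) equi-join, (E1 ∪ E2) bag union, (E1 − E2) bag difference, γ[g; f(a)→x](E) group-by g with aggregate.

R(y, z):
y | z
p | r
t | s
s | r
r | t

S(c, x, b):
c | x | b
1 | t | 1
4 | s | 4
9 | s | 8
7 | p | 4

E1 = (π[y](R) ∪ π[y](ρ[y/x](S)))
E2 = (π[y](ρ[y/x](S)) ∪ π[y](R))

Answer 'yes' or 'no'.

E1 per-node cardinality:
  R → 4
  π[y](R) → 4
  S → 4
  ρ[y/x](S) → 4
  π[y](ρ[y/x](S)) → 4
  (π[y](R) ∪ π[y](ρ[y/x](S))) → 8
E2 per-node cardinality:
  S → 4
  ρ[y/x](S) → 4
  π[y](ρ[y/x](S)) → 4
  R → 4
  π[y](R) → 4
  (π[y](ρ[y/x](S)) ∪ π[y](R)) → 8

E1 and E2 produce the same multiset:
y
p
p
r
s
s
s
t
t

yes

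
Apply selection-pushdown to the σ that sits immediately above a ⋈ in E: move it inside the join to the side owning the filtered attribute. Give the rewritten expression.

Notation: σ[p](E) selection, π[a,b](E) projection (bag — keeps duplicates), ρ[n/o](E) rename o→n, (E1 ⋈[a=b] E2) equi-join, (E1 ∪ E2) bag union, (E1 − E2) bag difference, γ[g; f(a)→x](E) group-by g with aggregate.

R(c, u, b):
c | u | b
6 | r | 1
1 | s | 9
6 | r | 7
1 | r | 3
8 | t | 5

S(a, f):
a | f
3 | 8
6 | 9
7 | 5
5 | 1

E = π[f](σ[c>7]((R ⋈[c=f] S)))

σ filters on c, owned by the left side.
E' = π[f]((σ[c>7](R) ⋈[c=f] S))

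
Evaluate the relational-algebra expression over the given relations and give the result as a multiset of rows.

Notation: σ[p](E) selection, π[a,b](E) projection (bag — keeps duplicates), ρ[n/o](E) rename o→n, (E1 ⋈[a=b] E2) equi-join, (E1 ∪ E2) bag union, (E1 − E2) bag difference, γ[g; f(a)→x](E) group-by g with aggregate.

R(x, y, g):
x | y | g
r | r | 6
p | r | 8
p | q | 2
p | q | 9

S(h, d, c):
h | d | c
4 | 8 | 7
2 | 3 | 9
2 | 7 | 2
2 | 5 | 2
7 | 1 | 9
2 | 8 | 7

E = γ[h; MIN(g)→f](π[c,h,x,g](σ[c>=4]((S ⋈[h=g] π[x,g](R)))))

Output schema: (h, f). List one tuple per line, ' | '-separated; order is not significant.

Stepwise |·|:
  S → 6
  R → 4
  π[x,g](R) → 4
  (S ⋈[h=g] π[x,g](R)) → 4
  σ[c>=4]((S ⋈[h=g] π[x,g](R))) → 2
  π[c,h,x,g](σ[c>=4]((S ⋈[h=g] π[x,g](R)))) → 2
  γ[h; MIN(g)→f](π[c,h,x,g](σ[c>=4]((S ⋈[h=g] π[x,g](R))))) → 1

== RESULT ==
h | f
2 | 2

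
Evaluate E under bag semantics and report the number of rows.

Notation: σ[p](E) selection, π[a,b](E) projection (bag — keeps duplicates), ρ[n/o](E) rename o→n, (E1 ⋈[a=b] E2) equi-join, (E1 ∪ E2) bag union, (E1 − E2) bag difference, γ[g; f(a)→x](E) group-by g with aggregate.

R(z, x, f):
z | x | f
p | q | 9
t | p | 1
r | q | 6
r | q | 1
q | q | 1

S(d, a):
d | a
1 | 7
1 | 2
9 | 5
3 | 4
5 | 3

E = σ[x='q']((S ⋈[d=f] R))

Per-node cardinality:
  S → 5
  R → 5
  (S ⋈[d=f] R) → 7
  σ[x='q']((S ⋈[d=f] R)) → 5

|E| = 5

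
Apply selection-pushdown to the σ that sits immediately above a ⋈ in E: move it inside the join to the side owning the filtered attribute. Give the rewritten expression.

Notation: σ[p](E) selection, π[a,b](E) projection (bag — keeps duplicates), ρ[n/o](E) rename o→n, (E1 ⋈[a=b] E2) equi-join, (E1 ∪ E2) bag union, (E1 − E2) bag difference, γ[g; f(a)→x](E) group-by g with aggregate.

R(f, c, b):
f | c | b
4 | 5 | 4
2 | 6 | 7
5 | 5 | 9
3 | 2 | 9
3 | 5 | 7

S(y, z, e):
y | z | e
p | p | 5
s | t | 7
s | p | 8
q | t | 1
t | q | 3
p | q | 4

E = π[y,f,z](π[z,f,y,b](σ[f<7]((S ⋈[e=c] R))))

σ filters on f, owned by the right side.
E' = π[y,f,z](π[z,f,y,b]((S ⋈[e=c] σ[f<7](R))))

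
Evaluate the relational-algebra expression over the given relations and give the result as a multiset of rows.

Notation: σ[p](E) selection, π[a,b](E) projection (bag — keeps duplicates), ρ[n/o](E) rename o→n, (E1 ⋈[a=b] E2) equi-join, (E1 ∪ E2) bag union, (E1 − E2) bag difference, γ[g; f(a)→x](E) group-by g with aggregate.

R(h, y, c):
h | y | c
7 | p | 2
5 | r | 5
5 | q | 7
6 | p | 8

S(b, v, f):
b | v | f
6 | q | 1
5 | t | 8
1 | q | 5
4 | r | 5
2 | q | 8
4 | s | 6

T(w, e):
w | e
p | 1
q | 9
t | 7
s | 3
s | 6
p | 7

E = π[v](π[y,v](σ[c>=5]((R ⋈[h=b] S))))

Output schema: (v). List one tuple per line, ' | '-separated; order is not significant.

Subexpression sizes:
  R → 4
  S → 6
  (R ⋈[h=b] S) → 3
  σ[c>=5]((R ⋈[h=b] S)) → 3
  π[y,v](σ[c>=5]((R ⋈[h=b] S))) → 3
  π[v](π[y,v](σ[c>=5]((R ⋈[h=b] S)))) → 3

== RESULT ==
v
q
t
t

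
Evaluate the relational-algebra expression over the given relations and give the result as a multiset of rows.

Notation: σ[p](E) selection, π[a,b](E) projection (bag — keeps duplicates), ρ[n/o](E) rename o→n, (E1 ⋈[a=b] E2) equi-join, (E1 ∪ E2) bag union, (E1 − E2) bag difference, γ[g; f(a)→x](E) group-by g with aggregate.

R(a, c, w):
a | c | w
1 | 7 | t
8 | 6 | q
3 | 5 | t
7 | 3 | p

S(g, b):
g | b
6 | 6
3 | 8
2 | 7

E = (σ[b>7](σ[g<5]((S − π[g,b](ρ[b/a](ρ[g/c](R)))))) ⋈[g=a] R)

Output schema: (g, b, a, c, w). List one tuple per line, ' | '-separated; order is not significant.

Stepwise |·|:
  S → 3
  R → 4
  ρ[g/c](R) → 4
  ρ[b/a](ρ[g/c](R)) → 4
  π[g,b](ρ[b/a](ρ[g/c](R))) → 4
  (S − π[g,b](ρ[b/a](ρ[g/c](R)))) → 3
  σ[g<5]((S − π[g,b](ρ[b/a](ρ[g/c](R))))) → 2
  σ[b>7](σ[g<5]((S − π[g,b](ρ[b/a](ρ[g/c](R)))))) → 1
  R → 4
  (σ[b>7](σ[g<5]((S − π[g,b](ρ[b/a](ρ[g/c](R)))))) ⋈[g=a] R) → 1

== RESULT ==
g | b | a | c | w
3 | 8 | 3 | 5 | t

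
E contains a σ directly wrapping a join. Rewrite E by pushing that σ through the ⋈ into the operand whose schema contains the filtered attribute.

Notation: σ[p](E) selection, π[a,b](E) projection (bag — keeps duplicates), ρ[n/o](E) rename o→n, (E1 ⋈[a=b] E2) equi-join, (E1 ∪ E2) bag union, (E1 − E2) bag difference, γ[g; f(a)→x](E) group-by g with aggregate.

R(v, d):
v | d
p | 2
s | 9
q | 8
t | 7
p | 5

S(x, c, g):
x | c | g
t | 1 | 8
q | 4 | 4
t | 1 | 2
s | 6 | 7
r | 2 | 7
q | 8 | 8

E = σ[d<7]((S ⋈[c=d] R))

σ filters on d, owned by the right side.
E' = (S ⋈[c=d] σ[d<7](R))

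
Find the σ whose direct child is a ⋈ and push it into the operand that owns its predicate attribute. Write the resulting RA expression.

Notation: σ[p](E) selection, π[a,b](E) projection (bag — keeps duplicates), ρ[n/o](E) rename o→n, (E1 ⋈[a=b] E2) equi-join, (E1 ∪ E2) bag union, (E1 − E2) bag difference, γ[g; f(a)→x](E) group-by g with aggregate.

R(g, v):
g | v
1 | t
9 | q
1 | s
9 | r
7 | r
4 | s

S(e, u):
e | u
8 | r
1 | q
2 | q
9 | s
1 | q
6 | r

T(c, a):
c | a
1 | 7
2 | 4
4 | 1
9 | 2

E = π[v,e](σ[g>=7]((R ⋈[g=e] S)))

σ filters on g, owned by the left side.
E' = π[v,e]((σ[g>=7](R) ⋈[g=e] S))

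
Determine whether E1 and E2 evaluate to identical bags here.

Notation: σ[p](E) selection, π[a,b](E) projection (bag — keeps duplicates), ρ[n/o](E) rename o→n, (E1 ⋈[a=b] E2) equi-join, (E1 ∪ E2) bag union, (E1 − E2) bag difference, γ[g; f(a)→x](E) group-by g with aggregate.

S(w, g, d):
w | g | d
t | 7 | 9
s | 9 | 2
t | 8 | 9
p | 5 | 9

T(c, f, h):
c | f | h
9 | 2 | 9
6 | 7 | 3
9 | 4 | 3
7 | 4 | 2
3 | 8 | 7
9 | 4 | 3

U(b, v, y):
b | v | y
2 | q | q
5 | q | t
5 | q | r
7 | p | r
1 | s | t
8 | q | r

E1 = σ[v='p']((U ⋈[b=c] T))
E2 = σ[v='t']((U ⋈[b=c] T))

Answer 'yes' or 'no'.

E1 row counts bottom-up:
  U → 6
  T → 6
  (U ⋈[b=c] T) → 1
  σ[v='p']((U ⋈[b=c] T)) → 1
E2 row counts bottom-up:
  U → 6
  T → 6
  (U ⋈[b=c] T) → 1
  σ[v='t']((U ⋈[b=c] T)) → 0

E1 result:
b | v | y | c | f | h
7 | p | r | 7 | 4 | 2
E2 result:
b | v | y | c | f | h
(0 rows)
Witness: (7, 'p', 'r', 7, 4, 2) appears 1× in E1 but 0× in E2.

no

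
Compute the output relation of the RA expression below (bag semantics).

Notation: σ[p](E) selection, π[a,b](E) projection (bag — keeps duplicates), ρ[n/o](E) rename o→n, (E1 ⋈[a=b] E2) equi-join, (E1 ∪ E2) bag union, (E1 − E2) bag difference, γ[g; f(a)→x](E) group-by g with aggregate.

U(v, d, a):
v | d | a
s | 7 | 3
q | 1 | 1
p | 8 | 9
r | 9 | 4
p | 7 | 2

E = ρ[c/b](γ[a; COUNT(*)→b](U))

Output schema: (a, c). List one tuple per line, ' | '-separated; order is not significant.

Per-node cardinality:
  U → 5
  γ[a; COUNT(*)→b](U) → 5
  ρ[c/b](γ[a; COUNT(*)→b](U)) → 5

== RESULT ==
a | c
1 | 1
2 | 1
3 | 1
4 | 1
9 | 1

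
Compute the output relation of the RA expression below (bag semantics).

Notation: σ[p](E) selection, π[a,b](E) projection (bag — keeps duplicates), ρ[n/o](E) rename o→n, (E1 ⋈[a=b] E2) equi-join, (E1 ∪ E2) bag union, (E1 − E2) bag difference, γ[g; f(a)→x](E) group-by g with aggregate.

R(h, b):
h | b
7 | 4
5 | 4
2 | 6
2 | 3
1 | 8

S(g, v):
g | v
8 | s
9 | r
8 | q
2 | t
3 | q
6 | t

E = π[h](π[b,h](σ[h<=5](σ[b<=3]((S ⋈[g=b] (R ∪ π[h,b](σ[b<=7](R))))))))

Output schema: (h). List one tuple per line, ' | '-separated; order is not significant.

Row counts bottom-up:
  S → 6
  R → 5
  R → 5
  σ[b<=7](R) → 4
  π[h,b](σ[b<=7](R)) → 4
  (R ∪ π[h,b](σ[b<=7](R))) → 9
  (S ⋈[g=b] (R ∪ π[h,b](σ[b<=7](R)))) → 6
  σ[b<=3]((S ⋈[g=b] (R ∪ π[h,b](σ[b<=7](R))))) → 2
  σ[h<=5](σ[b<=3]((S ⋈[g=b] (R ∪ π[h,b](σ[b<=7](R)))))) → 2
  π[b,h](σ[h<=5](σ[b<=3]((S ⋈[g=b] (R ∪ π[h,b](σ[b<=7](R))))))) → 2
  π[h](π[b,h](σ[h<=5](σ[b<=3]((S ⋈[g=b] (R ∪ π[h,b](σ[b<=7](R)))))))) → 2

== RESULT ==
h
2
2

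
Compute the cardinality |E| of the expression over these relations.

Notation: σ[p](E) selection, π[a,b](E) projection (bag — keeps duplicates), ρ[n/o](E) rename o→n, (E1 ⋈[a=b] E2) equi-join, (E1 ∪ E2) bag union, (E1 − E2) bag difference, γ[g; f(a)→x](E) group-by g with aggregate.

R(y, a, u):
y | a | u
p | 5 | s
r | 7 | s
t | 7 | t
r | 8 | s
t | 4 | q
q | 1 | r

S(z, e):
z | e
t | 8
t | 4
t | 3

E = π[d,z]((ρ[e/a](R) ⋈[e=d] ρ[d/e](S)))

Subexpression sizes:
  R → 6
  ρ[e/a](R) → 6
  S → 3
  ρ[d/e](S) → 3
  (ρ[e/a](R) ⋈[e=d] ρ[d/e](S)) → 2
  π[d,z]((ρ[e/a](R) ⋈[e=d] ρ[d/e](S))) → 2

|E| = 2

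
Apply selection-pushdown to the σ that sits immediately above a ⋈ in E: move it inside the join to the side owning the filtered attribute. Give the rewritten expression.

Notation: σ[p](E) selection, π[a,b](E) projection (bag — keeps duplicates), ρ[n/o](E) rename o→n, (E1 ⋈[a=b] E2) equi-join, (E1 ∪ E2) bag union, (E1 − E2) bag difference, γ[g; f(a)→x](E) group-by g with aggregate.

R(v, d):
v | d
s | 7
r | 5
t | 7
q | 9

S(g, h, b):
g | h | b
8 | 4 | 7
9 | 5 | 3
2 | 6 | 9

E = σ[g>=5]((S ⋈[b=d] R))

σ filters on g, owned by the left side.
E' = (σ[g>=5](S) ⋈[b=d] R)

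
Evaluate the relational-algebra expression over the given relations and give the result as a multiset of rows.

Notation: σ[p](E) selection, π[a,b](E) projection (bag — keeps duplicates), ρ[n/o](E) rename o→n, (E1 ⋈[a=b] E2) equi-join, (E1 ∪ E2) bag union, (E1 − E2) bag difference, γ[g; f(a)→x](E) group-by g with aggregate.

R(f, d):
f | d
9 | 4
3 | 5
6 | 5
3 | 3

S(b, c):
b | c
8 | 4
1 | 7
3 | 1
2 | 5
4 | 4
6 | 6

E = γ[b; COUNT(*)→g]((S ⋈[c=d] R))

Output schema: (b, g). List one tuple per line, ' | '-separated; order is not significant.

Stepwise |·|:
  S → 6
  R → 4
  (S ⋈[c=d] R) → 4
  γ[b; COUNT(*)→g]((S ⋈[c=d] R)) → 3

== RESULT ==
b | g
2 | 2
4 | 1
8 | 1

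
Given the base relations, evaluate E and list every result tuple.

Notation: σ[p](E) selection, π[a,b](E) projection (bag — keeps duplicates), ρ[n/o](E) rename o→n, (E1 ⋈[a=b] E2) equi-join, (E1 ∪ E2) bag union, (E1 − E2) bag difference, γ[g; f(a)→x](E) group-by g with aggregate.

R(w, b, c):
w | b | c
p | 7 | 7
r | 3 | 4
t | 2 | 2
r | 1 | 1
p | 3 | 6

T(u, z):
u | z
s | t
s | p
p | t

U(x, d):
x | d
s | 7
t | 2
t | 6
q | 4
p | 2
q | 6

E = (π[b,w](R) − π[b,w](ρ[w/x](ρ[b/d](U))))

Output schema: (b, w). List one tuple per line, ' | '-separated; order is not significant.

Stepwise |·|:
  R → 5
  π[b,w](R) → 5
  U → 6
  ρ[b/d](U) → 6
  ρ[w/x](ρ[b/d](U)) → 6
  π[b,w](ρ[w/x](ρ[b/d](U))) → 6
  (π[b,w](R) − π[b,w](ρ[w/x](ρ[b/d](U)))) → 4

== RESULT ==
b | w
1 | r
3 | p
3 | r
7 | p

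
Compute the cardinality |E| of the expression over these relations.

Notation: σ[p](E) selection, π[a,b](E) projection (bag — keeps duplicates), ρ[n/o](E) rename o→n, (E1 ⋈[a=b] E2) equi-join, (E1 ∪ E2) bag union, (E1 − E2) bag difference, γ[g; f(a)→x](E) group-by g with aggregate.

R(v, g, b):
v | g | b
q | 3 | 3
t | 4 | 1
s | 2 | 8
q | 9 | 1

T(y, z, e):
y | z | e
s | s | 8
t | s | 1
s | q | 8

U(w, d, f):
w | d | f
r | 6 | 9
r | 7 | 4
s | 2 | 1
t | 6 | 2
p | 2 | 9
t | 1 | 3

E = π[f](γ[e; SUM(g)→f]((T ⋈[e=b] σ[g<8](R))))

Subexpression sizes:
  T → 3
  R → 4
  σ[g<8](R) → 3
  (T ⋈[e=b] σ[g<8](R)) → 3
  γ[e; SUM(g)→f]((T ⋈[e=b] σ[g<8](R))) → 2
  π[f](γ[e; SUM(g)→f]((T ⋈[e=b] σ[g<8](R)))) → 2

|E| = 2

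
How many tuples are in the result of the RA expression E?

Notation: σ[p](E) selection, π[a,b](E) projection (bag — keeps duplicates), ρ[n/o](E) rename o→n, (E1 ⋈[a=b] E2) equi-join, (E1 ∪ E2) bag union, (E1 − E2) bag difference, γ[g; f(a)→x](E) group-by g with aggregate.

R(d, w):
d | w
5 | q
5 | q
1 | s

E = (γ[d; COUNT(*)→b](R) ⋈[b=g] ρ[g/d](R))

Row counts bottom-up:
  R → 3
  γ[d; COUNT(*)→b](R) → 2
  R → 3
  ρ[g/d](R) → 3
  (γ[d; COUNT(*)→b](R) ⋈[b=g] ρ[g/d](R)) → 1

|E| = 1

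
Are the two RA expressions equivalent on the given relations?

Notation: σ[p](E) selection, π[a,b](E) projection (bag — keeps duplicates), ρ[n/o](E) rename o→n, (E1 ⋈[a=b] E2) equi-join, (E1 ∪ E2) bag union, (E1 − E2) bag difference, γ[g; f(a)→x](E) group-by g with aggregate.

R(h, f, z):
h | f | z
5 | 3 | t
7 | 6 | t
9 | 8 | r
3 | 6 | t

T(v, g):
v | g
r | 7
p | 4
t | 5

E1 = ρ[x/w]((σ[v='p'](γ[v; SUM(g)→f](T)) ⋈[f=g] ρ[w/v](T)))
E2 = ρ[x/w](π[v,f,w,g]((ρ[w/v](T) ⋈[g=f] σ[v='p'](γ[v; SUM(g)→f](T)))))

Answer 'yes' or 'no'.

E1 subexpression sizes:
  T → 3
  γ[v; SUM(g)→f](T) → 3
  σ[v='p'](γ[v; SUM(g)→f](T)) → 1
  T → 3
  ρ[w/v](T) → 3
  (σ[v='p'](γ[v; SUM(g)→f](T)) ⋈[f=g] ρ[w/v](T)) → 1
  ρ[x/w]((σ[v='p'](γ[v; SUM(g)→f](T)) ⋈[f=g] ρ[w/v](T))) → 1
E2 subexpression sizes:
  T → 3
  ρ[w/v](T) → 3
  T → 3
  γ[v; SUM(g)→f](T) → 3
  σ[v='p'](γ[v; SUM(g)→f](T)) → 1
  (ρ[w/v](T) ⋈[g=f] σ[v='p'](γ[v; SUM(g)→f](T))) → 1
  π[v,f,w,g]((ρ[w/v](T) ⋈[g=f] σ[v='p'](γ[v; SUM(g)→f](T)))) → 1
  ρ[x/w](π[v,f,w,g]((ρ[w/v](T) ⋈[g=f] σ[v='p'](γ[v; SUM(g)→f](T))))) → 1

E1 and E2 produce the same multiset:
v | f | x | g
p | 4 | p | 4

yes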